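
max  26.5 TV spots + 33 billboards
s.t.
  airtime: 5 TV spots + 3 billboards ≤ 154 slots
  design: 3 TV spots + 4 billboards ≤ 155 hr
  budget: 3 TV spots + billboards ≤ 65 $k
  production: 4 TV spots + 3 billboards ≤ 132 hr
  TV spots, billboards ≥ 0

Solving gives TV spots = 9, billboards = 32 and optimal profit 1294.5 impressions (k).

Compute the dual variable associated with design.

Check each constraint at x*: airtime 141/154 (slack 13); design 155/155 (tight); budget 59/65 (slack 6); production 132/132 (tight).
Since airtime, budget are not tight, their duals are 0.
From A_Bᵀ y = c: 3·y_design + 4·y_production = 26.5; 4·y_design + 3·y_production = 33.
This yields shadow prices y_design = 7.5, y_production = 1.
Shadow price of design = 7.5.

7.5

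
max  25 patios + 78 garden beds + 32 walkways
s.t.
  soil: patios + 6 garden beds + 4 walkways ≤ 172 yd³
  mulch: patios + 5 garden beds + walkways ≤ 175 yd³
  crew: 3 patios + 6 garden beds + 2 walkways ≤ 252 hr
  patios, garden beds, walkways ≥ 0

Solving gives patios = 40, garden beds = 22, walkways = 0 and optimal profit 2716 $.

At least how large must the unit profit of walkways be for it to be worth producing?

Binding: soil and crew. Non-binding: mulch (25 unused).
Since mulch is not tight, its dual is 0.
Dual feasibility on the basic columns requires 1·y_soil + 3·y_crew = 25, 6·y_soil + 6·y_crew = 78.
→ y_soil = 7 and y_crew = 6.
walkways enters the basis when its profit ≥ yᵀa₃ = 7·4 + 6·2 = 40.

40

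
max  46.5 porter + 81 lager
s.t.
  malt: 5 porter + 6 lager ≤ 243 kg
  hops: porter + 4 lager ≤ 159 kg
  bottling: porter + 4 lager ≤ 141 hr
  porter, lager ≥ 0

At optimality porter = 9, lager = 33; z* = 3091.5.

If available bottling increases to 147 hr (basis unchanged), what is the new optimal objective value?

3145.5

Check each constraint at x*: malt 243/243 (tight); hops 141/159 (slack 18); bottling 141/141 (tight).
Since hops is not tight, its dual is 0.
The binding rows give the dual system: 5·y_malt + 1·y_bottling = 46.5 and 6·y_malt + 4·y_bottling = 81.
Solving: y_malt = 7.5, y_bottling = 9.
Δz = y_bottling·Δb = 9 × (6) = 54, so new z* = 3091.5 + 54 = 3145.5.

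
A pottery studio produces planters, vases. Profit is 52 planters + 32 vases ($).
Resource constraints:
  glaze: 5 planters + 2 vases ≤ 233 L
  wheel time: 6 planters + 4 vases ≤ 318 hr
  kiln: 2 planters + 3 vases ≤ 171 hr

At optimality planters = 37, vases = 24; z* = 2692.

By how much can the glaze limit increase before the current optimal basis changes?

Binding constraints: glaze, wheel time. The basis is B = [[5,2],[6,4]] with det 8.
Per unit increase in glaze, x* moves by d = (0.5, -0.75).
The basis stays optimal until vases reaches 0; allowable increase = 32 L.

32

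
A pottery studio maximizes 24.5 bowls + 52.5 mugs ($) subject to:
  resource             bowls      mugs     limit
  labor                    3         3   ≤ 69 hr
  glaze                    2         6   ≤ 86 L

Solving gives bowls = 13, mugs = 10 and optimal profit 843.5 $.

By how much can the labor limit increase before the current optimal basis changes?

60

Binding constraints: labor, glaze. The basis is B = [[3,3],[2,6]] with det 12.
Per unit increase in labor, x* moves by d = (0.5, -0.1667).
The basis stays optimal until mugs reaches 0; allowable increase = 60 hr.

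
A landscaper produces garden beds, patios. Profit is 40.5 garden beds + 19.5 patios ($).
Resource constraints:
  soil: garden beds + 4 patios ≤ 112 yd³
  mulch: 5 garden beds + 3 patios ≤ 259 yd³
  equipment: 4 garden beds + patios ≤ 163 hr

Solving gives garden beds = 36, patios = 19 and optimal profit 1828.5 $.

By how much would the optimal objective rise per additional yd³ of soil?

2.5

Check each constraint at x*: soil 112/112 (tight); mulch 237/259 (slack 22); equipment 163/163 (tight).
Slack constraints have shadow price 0 (complementary slackness).
From A_Bᵀ y = c: 1·y_soil + 4·y_equipment = 40.5; 4·y_soil + 1·y_equipment = 19.5.
This yields shadow prices y_soil = 2.5, y_equipment = 9.5.
Shadow price of soil = 2.5.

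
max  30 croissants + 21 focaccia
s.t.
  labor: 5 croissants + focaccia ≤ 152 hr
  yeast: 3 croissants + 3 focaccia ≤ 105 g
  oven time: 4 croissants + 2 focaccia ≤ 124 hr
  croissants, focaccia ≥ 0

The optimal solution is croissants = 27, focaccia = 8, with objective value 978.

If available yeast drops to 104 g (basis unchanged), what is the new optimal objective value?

974

Binding: yeast and oven time. Non-binding: labor (9 unused).
Slack constraints have shadow price 0 (complementary slackness).
From A_Bᵀ y = c: 3·y_yeast + 4·y_oven time = 30; 3·y_yeast + 2·y_oven time = 21.
Solving: y_yeast = 4, y_oven time = 4.5.
Δz = y_yeast·Δb = 4 × (-1) = -4, so new z* = 978 − 4 = 974.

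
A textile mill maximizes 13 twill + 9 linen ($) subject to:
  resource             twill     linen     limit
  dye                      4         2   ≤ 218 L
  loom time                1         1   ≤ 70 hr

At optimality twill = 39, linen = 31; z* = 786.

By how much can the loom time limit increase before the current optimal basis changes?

39

Binding constraints: dye, loom time. The basis is B = [[4,2],[1,1]] with det 2.
Per unit increase in loom time, x* moves by d = (-1, 2).
The basis stays optimal until twill reaches 0; allowable increase = 39 hr.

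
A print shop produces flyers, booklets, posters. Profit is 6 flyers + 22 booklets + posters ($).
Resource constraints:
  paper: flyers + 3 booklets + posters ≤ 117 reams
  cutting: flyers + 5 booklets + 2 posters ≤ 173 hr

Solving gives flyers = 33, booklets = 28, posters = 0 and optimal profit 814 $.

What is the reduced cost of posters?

Check each constraint at x*: paper 117/117 (tight); cutting 173/173 (tight).
Dual feasibility on the basic columns requires 1·y_paper + 1·y_cutting = 6, 3·y_paper + 5·y_cutting = 22.
→ y_paper = 4 and y_cutting = 2.
Reduced cost of posters: c₃ − yᵀa₃ = 1 − (4·1 + 2·2) = 1 − 8 = -7.

-7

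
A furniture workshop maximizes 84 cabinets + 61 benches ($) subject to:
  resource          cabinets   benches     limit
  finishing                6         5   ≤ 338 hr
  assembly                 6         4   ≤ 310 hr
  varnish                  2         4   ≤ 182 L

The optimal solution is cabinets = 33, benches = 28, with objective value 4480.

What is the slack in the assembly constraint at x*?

0

assembly used = 6·33 + 4·28 = 310; slack = 310 − 310 = 0.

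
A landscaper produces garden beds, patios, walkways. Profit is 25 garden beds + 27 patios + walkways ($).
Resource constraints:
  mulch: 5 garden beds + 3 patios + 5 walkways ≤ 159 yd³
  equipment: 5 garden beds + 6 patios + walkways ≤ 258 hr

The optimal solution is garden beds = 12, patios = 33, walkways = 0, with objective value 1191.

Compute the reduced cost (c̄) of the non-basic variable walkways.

-8

At the optimum: mulch uses 159 of 159 (binding); equipment uses 258 of 258 (binding).
The binding rows give the dual system: 5·y_mulch + 5·y_equipment = 25 and 3·y_mulch + 6·y_equipment = 27.
→ y_mulch = 1 and y_equipment = 4.
Reduced cost of walkways: c₃ − yᵀa₃ = 1 − (1·5 + 4·1) = 1 − 9 = -8.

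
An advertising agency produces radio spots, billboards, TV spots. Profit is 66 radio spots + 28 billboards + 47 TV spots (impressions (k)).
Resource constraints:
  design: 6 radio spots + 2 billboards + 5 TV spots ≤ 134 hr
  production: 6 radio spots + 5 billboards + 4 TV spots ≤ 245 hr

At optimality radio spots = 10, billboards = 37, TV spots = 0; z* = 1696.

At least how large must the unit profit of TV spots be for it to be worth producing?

53

Check each constraint at x*: design 134/134 (tight); production 245/245 (tight).
The binding rows give the dual system: 6·y_design + 6·y_production = 66 and 2·y_design + 5·y_production = 28.
This yields shadow prices y_design = 9, y_production = 2.
TV spots enters the basis when its profit ≥ yᵀa₃ = 9·5 + 2·4 = 53.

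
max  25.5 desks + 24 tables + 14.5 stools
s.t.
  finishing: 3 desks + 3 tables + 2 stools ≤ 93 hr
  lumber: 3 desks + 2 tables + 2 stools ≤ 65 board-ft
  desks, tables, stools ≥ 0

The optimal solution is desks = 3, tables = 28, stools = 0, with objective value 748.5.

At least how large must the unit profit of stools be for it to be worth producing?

At the optimum: finishing uses 93 of 93 (binding); lumber uses 65 of 65 (binding).
From A_Bᵀ y = c: 3·y_finishing + 3·y_lumber = 25.5; 3·y_finishing + 2·y_lumber = 24.
This yields shadow prices y_finishing = 7, y_lumber = 1.5.
stools enters the basis when its profit ≥ yᵀa₃ = 7·2 + 1.5·2 = 17.

17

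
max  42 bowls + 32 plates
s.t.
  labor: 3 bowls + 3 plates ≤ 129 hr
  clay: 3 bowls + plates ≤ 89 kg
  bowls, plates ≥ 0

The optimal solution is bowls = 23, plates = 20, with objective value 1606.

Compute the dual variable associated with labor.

Both labor and clay are binding at x*.
Dual feasibility on the basic columns requires 3·y_labor + 3·y_clay = 42, 3·y_labor + 1·y_clay = 32.
→ y_labor = 9 and y_clay = 5.
Shadow price of labor = 9.

9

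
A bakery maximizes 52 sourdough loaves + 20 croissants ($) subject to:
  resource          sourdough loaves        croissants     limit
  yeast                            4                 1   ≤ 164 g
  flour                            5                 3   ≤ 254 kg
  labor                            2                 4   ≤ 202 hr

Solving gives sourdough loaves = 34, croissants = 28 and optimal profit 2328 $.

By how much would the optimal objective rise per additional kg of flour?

At the optimum: yeast uses 164 of 164 (binding); flour uses 254 of 254 (binding); labor uses 180 of 202 (slack = 22).
Since labor is not tight, its dual is 0.
From A_Bᵀ y = c: 4·y_yeast + 5·y_flour = 52; 1·y_yeast + 3·y_flour = 20.
Solving: y_yeast = 8, y_flour = 4.
Shadow price of flour = 4.

4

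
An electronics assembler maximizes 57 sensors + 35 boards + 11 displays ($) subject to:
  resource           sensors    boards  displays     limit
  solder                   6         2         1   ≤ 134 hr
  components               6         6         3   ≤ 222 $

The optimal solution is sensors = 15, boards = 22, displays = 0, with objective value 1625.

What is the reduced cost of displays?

Both solder and components are binding at x*.
The binding rows give the dual system: 6·y_solder + 6·y_components = 57 and 2·y_solder + 6·y_components = 35.
This yields shadow prices y_solder = 5.5, y_components = 4.
Reduced cost of displays: c₃ − yᵀa₃ = 11 − (5.5·1 + 4·3) = 11 − 17.5 = -6.5.

-6.5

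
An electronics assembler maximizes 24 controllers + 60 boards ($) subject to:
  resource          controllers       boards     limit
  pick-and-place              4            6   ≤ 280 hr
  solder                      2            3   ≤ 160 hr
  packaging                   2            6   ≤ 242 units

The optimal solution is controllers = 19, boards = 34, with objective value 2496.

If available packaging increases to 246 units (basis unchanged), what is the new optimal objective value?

Check each constraint at x*: pick-and-place 280/280 (tight); solder 140/160 (slack 20); packaging 242/242 (tight).
By complementary slackness, y = 0 for the non-binding constraint.
From A_Bᵀ y = c: 4·y_pick-and-place + 2·y_packaging = 24; 6·y_pick-and-place + 6·y_packaging = 60.
Solving: y_pick-and-place = 2, y_packaging = 8.
Δz = y_packaging·Δb = 8 × (4) = 32, so new z* = 2496 + 32 = 2528.

2528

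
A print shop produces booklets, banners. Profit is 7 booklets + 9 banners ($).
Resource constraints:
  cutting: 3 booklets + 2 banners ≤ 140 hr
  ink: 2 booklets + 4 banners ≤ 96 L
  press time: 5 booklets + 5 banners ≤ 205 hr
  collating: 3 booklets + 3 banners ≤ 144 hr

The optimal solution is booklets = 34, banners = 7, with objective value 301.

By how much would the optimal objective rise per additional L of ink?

1

Binding: ink and press time. Non-binding: cutting (24 unused), collating (21 unused).
By complementary slackness, y = 0 for the non-binding constraints.
From A_Bᵀ y = c: 2·y_ink + 5·y_press time = 7; 4·y_ink + 5·y_press time = 9.
→ y_ink = 1 and y_press time = 1.
Shadow price of ink = 1.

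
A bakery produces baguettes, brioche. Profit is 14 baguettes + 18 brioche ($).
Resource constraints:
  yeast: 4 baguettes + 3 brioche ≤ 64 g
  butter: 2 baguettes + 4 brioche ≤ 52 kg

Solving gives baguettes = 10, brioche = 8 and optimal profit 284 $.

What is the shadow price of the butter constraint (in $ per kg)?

3

Both yeast and butter are binding at x*.
From A_Bᵀ y = c: 4·y_yeast + 2·y_butter = 14; 3·y_yeast + 4·y_butter = 18.
Solving: y_yeast = 2, y_butter = 3.
Shadow price of butter = 3.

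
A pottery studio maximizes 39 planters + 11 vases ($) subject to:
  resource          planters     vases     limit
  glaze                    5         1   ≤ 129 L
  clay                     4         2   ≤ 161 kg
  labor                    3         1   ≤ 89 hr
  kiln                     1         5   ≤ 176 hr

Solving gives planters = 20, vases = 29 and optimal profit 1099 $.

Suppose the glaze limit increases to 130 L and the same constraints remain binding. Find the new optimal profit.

1102

Binding: glaze and labor. Non-binding: clay (23 unused), kiln (11 unused).
Slack constraints have shadow price 0 (complementary slackness).
From A_Bᵀ y = c: 5·y_glaze + 3·y_labor = 39; 1·y_glaze + 1·y_labor = 11.
→ y_glaze = 3 and y_labor = 8.
Δz = y_glaze·Δb = 3 × (1) = 3, so new z* = 1099 + 3 = 1102.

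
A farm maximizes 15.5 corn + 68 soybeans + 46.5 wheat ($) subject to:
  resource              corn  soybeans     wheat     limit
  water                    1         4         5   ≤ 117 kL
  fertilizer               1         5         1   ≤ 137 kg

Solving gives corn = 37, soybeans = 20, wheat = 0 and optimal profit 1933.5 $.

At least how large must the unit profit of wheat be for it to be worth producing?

Check each constraint at x*: water 117/117 (tight); fertilizer 137/137 (tight).
From A_Bᵀ y = c: 1·y_water + 1·y_fertilizer = 15.5; 4·y_water + 5·y_fertilizer = 68.
Solving: y_water = 9.5, y_fertilizer = 6.
wheat enters the basis when its profit ≥ yᵀa₃ = 9.5·5 + 6·1 = 53.5.

53.5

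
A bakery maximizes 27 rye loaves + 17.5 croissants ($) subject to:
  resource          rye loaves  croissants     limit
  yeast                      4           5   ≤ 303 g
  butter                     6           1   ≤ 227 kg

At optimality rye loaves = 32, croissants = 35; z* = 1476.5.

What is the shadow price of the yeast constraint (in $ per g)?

Check each constraint at x*: yeast 303/303 (tight); butter 227/227 (tight).
Dual feasibility on the basic columns requires 4·y_yeast + 6·y_butter = 27, 5·y_yeast + 1·y_butter = 17.5.
→ y_yeast = 3 and y_butter = 2.5.
Shadow price of yeast = 3.

3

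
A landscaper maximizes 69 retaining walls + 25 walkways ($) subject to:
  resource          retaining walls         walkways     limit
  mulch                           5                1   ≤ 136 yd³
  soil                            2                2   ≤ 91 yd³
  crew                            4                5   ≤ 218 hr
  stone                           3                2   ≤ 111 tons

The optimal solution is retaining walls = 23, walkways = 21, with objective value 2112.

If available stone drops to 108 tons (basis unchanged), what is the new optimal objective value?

2088

Binding: mulch and stone. Non-binding: soil (3 unused), crew (21 unused).
Slack constraints have shadow price 0 (complementary slackness).
The binding rows give the dual system: 5·y_mulch + 3·y_stone = 69 and 1·y_mulch + 2·y_stone = 25.
This yields shadow prices y_mulch = 9, y_stone = 8.
Δz = y_stone·Δb = 8 × (-3) = -24, so new z* = 2112 − 24 = 2088.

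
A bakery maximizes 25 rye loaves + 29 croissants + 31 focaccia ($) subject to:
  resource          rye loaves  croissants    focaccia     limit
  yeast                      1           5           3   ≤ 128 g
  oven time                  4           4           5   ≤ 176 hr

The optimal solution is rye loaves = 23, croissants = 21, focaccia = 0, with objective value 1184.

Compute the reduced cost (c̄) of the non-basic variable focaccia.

-2

At the optimum: yeast uses 128 of 128 (binding); oven time uses 176 of 176 (binding).
The binding rows give the dual system: 1·y_yeast + 4·y_oven time = 25 and 5·y_yeast + 4·y_oven time = 29.
Solving: y_yeast = 1, y_oven time = 6.
Reduced cost of focaccia: c₃ − yᵀa₃ = 31 − (1·3 + 6·5) = 31 − 33 = -2.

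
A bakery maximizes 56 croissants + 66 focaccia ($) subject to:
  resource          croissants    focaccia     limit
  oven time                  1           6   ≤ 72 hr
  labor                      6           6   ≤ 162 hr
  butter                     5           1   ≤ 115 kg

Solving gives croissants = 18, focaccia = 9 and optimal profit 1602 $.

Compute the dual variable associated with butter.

Binding: oven time and labor. Non-binding: butter (16 unused).
Since butter is not tight, its dual is 0.
Dual feasibility on the basic columns requires 1·y_oven time + 6·y_labor = 56, 6·y_oven time + 6·y_labor = 66.
→ y_oven time = 2 and y_labor = 9.
Shadow price of butter = 0.

0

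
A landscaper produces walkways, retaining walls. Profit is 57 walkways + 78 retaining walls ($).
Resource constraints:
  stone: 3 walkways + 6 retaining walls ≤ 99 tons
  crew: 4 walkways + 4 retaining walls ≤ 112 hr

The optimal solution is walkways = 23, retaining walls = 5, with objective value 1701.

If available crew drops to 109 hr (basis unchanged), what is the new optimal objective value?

1674

Check each constraint at x*: stone 99/99 (tight); crew 112/112 (tight).
The binding rows give the dual system: 3·y_stone + 4·y_crew = 57 and 6·y_stone + 4·y_crew = 78.
→ y_stone = 7 and y_crew = 9.
Δz = y_crew·Δb = 9 × (-3) = -27, so new z* = 1701 − 27 = 1674.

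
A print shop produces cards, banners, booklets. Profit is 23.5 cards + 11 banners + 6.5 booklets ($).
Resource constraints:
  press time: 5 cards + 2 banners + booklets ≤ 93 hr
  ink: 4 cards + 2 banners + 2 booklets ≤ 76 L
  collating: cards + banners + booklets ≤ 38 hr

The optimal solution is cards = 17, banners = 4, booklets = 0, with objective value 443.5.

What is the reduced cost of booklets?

-3

Check each constraint at x*: press time 93/93 (tight); ink 76/76 (tight); collating 21/38 (slack 17).
Slack constraints have shadow price 0 (complementary slackness).
From A_Bᵀ y = c: 5·y_press time + 4·y_ink = 23.5; 2·y_press time + 2·y_ink = 11.
→ y_press time = 1.5 and y_ink = 4.
Reduced cost of booklets: c₃ − yᵀa₃ = 6.5 − (1.5·1 + 4·2) = 6.5 − 9.5 = -3.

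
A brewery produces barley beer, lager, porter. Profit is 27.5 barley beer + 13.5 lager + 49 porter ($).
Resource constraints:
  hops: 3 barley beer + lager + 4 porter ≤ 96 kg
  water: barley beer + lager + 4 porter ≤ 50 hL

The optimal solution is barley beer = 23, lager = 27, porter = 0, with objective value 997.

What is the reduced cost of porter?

-5

At the optimum: hops uses 96 of 96 (binding); water uses 50 of 50 (binding).
The binding rows give the dual system: 3·y_hops + 1·y_water = 27.5 and 1·y_hops + 1·y_water = 13.5.
→ y_hops = 7 and y_water = 6.5.
Reduced cost of porter: c₃ − yᵀa₃ = 49 − (7·4 + 6.5·4) = 49 − 54 = -5.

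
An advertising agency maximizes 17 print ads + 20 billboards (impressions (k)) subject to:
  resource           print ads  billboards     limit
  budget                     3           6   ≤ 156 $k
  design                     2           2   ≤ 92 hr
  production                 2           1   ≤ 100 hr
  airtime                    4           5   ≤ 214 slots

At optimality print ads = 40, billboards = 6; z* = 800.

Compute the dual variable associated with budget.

1

Binding: budget and design. Non-binding: production (14 unused), airtime (24 unused).
Since production, airtime are not tight, their duals are 0.
The binding rows give the dual system: 3·y_budget + 2·y_design = 17 and 6·y_budget + 2·y_design = 20.
Solving: y_budget = 1, y_design = 7.
Shadow price of budget = 1.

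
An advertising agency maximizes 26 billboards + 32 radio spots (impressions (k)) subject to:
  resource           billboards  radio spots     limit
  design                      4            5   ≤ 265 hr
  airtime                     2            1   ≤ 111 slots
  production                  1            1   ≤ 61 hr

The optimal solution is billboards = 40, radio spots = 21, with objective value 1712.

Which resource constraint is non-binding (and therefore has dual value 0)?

design: 265/265 (binding)
airtime: 101/111 (slack 10)
production: 61/61 (binding)
By complementary slackness, a constraint with positive slack has shadow price 0 → airtime.

airtime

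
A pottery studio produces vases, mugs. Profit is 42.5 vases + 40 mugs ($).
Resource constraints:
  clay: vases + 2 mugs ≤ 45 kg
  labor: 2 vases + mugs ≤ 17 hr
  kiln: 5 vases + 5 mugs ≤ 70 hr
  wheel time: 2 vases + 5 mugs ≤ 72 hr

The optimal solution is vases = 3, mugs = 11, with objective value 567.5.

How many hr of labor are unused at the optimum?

labor used = 2·3 + 1·11 = 17; slack = 17 − 17 = 0.

0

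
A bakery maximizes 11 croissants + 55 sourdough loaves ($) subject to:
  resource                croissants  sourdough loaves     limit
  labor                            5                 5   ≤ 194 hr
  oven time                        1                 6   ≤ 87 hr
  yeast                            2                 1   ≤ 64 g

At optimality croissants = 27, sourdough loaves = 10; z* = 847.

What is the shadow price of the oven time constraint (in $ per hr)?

9

At the optimum: labor uses 185 of 194 (slack = 9); oven time uses 87 of 87 (binding); yeast uses 64 of 64 (binding).
By complementary slackness, y = 0 for the non-binding constraint.
Dual feasibility on the basic columns requires 1·y_oven time + 2·y_yeast = 11, 6·y_oven time + 1·y_yeast = 55.
Solving: y_oven time = 9, y_yeast = 1.
Shadow price of oven time = 9.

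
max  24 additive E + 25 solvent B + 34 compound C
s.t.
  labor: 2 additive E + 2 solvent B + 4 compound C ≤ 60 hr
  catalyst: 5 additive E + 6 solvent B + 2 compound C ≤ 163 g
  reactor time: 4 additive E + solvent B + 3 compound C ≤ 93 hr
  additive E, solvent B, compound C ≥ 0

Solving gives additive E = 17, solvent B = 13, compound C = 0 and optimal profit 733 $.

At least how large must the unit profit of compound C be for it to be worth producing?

40

At the optimum: labor uses 60 of 60 (binding); catalyst uses 163 of 163 (binding); reactor time uses 81 of 93 (slack = 12).
By complementary slackness, y = 0 for the non-binding constraint.
Dual feasibility on the basic columns requires 2·y_labor + 5·y_catalyst = 24, 2·y_labor + 6·y_catalyst = 25.
Solving: y_labor = 9.5, y_catalyst = 1.
compound C enters the basis when its profit ≥ yᵀa₃ = 9.5·4 + 1·2 = 40.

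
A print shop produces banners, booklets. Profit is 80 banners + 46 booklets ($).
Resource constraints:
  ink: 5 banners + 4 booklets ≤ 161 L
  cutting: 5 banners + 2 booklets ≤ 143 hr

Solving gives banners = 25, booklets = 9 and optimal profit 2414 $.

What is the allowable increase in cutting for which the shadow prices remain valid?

18

Binding constraints: ink, cutting. The basis is B = [[5,4],[5,2]] with det -10.
Per unit increase in cutting, x* moves by d = (0.4, -0.5).
The basis stays optimal until booklets reaches 0; allowable increase = 18 hr.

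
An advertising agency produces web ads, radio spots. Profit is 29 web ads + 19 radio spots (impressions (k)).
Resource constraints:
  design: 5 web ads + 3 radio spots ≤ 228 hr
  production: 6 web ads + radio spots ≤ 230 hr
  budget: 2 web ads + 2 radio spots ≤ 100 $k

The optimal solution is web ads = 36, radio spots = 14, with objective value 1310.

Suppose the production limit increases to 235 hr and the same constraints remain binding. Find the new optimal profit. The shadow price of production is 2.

Δb = 5, so new z* = 1310 + (2)·(5) = 1310 + 10 = 1320.

1320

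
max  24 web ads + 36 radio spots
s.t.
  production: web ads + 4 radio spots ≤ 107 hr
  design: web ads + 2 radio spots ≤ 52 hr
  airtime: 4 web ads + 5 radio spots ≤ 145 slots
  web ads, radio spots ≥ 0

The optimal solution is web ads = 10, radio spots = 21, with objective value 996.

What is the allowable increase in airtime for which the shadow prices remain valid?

Binding constraints: design, airtime. The basis is B = [[1,2],[4,5]] with det -3.
Per unit increase in airtime, x* moves by d = (0.6667, -0.3333).
The basis stays optimal until radio spots reaches 0; allowable increase = 63 slots.

63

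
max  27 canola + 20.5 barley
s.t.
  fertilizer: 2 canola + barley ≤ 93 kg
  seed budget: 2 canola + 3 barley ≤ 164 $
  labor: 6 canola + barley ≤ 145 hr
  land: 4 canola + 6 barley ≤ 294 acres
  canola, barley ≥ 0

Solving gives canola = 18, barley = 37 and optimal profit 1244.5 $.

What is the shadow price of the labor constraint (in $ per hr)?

At the optimum: fertilizer uses 73 of 93 (slack = 20); seed budget uses 147 of 164 (slack = 17); labor uses 145 of 145 (binding); land uses 294 of 294 (binding).
Since fertilizer, seed budget are not tight, their duals are 0.
Dual feasibility on the basic columns requires 6·y_labor + 4·y_land = 27, 1·y_labor + 6·y_land = 20.5.
Solving: y_labor = 2.5, y_land = 3.
Shadow price of labor = 2.5.

2.5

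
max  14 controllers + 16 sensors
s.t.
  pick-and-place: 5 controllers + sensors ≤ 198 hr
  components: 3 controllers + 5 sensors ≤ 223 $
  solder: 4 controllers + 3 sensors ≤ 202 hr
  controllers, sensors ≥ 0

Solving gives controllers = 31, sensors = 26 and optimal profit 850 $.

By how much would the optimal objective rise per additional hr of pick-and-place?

0

At the optimum: pick-and-place uses 181 of 198 (slack = 17); components uses 223 of 223 (binding); solder uses 202 of 202 (binding).
Slack constraints have shadow price 0 (complementary slackness).
Dual feasibility on the basic columns requires 3·y_components + 4·y_solder = 14, 5·y_components + 3·y_solder = 16.
This yields shadow prices y_components = 2, y_solder = 2.
Shadow price of pick-and-place = 0.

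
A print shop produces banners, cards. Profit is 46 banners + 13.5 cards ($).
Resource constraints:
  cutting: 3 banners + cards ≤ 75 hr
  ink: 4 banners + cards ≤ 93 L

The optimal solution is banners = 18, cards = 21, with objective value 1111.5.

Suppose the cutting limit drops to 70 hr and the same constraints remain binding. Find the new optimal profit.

1071.5

Check each constraint at x*: cutting 75/75 (tight); ink 93/93 (tight).
From A_Bᵀ y = c: 3·y_cutting + 4·y_ink = 46; 1·y_cutting + 1·y_ink = 13.5.
Solving: y_cutting = 8, y_ink = 5.5.
Δz = y_cutting·Δb = 8 × (-5) = -40, so new z* = 1111.5 − 40 = 1071.5.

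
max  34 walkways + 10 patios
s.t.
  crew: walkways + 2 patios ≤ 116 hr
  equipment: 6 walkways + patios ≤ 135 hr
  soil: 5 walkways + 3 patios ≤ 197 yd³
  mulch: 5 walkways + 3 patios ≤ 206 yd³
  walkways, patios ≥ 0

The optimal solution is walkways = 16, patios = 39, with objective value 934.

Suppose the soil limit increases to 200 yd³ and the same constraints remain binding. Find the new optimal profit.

Check each constraint at x*: crew 94/116 (slack 22); equipment 135/135 (tight); soil 197/197 (tight); mulch 197/206 (slack 9).
By complementary slackness, y = 0 for the non-binding constraints.
Dual feasibility on the basic columns requires 6·y_equipment + 5·y_soil = 34, 1·y_equipment + 3·y_soil = 10.
Solving: y_equipment = 4, y_soil = 2.
Δz = y_soil·Δb = 2 × (3) = 6, so new z* = 934 + 6 = 940.

940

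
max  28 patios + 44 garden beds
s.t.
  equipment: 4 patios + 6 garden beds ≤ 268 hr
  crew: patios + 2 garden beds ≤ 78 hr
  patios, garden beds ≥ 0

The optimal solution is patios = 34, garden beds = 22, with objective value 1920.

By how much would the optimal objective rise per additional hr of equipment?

Check each constraint at x*: equipment 268/268 (tight); crew 78/78 (tight).
Dual feasibility on the basic columns requires 4·y_equipment + 1·y_crew = 28, 6·y_equipment + 2·y_crew = 44.
→ y_equipment = 6 and y_crew = 4.
Shadow price of equipment = 6.

6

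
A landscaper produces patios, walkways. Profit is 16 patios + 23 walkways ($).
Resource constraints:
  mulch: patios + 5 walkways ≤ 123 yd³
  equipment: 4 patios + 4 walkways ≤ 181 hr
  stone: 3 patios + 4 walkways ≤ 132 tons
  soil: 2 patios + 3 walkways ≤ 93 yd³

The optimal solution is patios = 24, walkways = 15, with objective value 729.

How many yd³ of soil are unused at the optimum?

soil used = 2·24 + 3·15 = 93; slack = 93 − 93 = 0.

0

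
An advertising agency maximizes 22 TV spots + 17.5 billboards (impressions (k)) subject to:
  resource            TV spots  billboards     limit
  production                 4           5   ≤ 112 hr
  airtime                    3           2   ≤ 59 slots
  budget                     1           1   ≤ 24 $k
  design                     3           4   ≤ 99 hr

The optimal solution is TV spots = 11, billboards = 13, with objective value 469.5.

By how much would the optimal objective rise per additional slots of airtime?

Binding: airtime and budget. Non-binding: production (3 unused), design (14 unused).
Since production, design are not tight, their duals are 0.
The binding rows give the dual system: 3·y_airtime + 1·y_budget = 22 and 2·y_airtime + 1·y_budget = 17.5.
This yields shadow prices y_airtime = 4.5, y_budget = 8.5.
Shadow price of airtime = 4.5.

4.5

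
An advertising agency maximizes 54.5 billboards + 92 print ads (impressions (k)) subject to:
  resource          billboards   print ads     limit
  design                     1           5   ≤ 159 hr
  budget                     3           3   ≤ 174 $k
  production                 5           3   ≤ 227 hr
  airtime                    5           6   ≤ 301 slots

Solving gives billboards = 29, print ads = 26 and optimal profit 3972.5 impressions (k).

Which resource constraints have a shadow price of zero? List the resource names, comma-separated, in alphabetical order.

budget, production

design: 159/159 (binding)
budget: 165/174 (slack 9)
production: 223/227 (slack 4)
airtime: 301/301 (binding)
By complementary slackness, a constraint with positive slack has shadow price 0 → budget, production.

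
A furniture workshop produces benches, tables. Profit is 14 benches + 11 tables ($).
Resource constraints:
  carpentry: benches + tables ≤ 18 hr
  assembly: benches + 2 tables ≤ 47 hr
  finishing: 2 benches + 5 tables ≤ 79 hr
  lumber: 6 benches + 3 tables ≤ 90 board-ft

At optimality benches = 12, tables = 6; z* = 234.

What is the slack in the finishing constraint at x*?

25

finishing used = 2·12 + 5·6 = 54; slack = 79 − 54 = 25.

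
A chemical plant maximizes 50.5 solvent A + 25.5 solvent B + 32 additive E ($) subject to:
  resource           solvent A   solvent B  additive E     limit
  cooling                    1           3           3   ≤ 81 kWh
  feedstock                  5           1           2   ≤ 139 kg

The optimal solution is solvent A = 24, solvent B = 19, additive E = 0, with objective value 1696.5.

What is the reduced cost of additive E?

-2.5

Check each constraint at x*: cooling 81/81 (tight); feedstock 139/139 (tight).
Dual feasibility on the basic columns requires 1·y_cooling + 5·y_feedstock = 50.5, 3·y_cooling + 1·y_feedstock = 25.5.
Solving: y_cooling = 5.5, y_feedstock = 9.
Reduced cost of additive E: c₃ − yᵀa₃ = 32 − (5.5·3 + 9·2) = 32 − 34.5 = -2.5.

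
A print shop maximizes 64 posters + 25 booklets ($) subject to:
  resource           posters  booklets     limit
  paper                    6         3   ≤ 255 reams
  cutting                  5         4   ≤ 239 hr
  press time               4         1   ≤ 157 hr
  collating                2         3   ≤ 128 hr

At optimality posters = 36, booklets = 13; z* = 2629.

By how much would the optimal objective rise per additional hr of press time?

7

At the optimum: paper uses 255 of 255 (binding); cutting uses 232 of 239 (slack = 7); press time uses 157 of 157 (binding); collating uses 111 of 128 (slack = 17).
Since cutting, collating are not tight, their duals are 0.
Dual feasibility on the basic columns requires 6·y_paper + 4·y_press time = 64, 3·y_paper + 1·y_press time = 25.
→ y_paper = 6 and y_press time = 7.
Shadow price of press time = 7.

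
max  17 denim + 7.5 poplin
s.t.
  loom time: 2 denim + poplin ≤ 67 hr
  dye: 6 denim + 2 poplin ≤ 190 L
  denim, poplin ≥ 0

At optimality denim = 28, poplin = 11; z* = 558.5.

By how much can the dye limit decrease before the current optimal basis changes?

56

Binding constraints: loom time, dye. The basis is B = [[2,1],[6,2]] with det -2.
Per unit decrease in dye, x* moves by d = (-0.5, 1).
The basis stays optimal until denim reaches 0; allowable decrease = 56 L.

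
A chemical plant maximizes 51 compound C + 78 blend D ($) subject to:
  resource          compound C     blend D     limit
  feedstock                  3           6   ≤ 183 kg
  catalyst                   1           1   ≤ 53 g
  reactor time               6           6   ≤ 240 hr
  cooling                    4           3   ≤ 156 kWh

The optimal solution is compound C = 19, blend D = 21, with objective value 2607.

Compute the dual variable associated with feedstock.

At the optimum: feedstock uses 183 of 183 (binding); catalyst uses 40 of 53 (slack = 13); reactor time uses 240 of 240 (binding); cooling uses 139 of 156 (slack = 17).
Slack constraints have shadow price 0 (complementary slackness).
Dual feasibility on the basic columns requires 3·y_feedstock + 6·y_reactor time = 51, 6·y_feedstock + 6·y_reactor time = 78.
→ y_feedstock = 9 and y_reactor time = 4.
Shadow price of feedstock = 9.

9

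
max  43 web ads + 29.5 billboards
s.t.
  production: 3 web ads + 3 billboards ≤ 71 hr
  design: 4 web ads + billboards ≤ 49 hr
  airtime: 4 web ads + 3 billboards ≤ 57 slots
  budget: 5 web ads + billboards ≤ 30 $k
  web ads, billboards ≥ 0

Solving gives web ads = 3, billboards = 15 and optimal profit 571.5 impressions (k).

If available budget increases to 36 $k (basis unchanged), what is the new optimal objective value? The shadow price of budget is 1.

577.5

Δb = 6, so new z* = 571.5 + (1)·(6) = 571.5 + 6 = 577.5.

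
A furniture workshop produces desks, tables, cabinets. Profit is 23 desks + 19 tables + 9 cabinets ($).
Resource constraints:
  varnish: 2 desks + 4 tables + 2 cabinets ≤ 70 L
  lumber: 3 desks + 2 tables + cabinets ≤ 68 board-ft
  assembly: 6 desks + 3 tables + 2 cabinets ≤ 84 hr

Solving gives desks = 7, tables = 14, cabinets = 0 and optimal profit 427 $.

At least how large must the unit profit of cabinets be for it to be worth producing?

11

Check each constraint at x*: varnish 70/70 (tight); lumber 49/68 (slack 19); assembly 84/84 (tight).
By complementary slackness, y = 0 for the non-binding constraint.
Dual feasibility on the basic columns requires 2·y_varnish + 6·y_assembly = 23, 4·y_varnish + 3·y_assembly = 19.
Solving: y_varnish = 2.5, y_assembly = 3.
cabinets enters the basis when its profit ≥ yᵀa₃ = 2.5·2 + 3·2 = 11.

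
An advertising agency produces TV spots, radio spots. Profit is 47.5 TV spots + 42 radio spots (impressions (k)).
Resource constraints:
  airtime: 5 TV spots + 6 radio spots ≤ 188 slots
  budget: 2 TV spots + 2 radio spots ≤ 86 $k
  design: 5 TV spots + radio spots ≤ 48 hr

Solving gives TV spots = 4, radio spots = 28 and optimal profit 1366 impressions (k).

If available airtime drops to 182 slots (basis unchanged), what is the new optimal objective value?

Binding: airtime and design. Non-binding: budget (22 unused).
Slack constraints have shadow price 0 (complementary slackness).
Dual feasibility on the basic columns requires 5·y_airtime + 5·y_design = 47.5, 6·y_airtime + 1·y_design = 42.
Solving: y_airtime = 6.5, y_design = 3.
Δz = y_airtime·Δb = 6.5 × (-6) = -39, so new z* = 1366 − 39 = 1327.

1327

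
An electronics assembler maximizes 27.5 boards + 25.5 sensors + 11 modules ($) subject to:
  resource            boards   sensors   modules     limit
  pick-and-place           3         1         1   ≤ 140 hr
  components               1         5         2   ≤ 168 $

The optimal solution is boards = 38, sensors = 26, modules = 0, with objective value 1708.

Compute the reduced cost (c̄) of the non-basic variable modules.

Both pick-and-place and components are binding at x*.
Dual feasibility on the basic columns requires 3·y_pick-and-place + 1·y_components = 27.5, 1·y_pick-and-place + 5·y_components = 25.5.
→ y_pick-and-place = 8 and y_components = 3.5.
Reduced cost of modules: c₃ − yᵀa₃ = 11 − (8·1 + 3.5·2) = 11 − 15 = -4.

-4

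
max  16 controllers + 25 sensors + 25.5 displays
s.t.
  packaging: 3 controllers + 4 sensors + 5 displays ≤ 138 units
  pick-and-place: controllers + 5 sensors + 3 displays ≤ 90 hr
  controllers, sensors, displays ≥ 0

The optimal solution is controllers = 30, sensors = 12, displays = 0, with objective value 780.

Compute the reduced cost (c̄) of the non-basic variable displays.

Both packaging and pick-and-place are binding at x*.
From A_Bᵀ y = c: 3·y_packaging + 1·y_pick-and-place = 16; 4·y_packaging + 5·y_pick-and-place = 25.
This yields shadow prices y_packaging = 5, y_pick-and-place = 1.
Reduced cost of displays: c₃ − yᵀa₃ = 25.5 − (5·5 + 1·3) = 25.5 − 28 = -2.5.

-2.5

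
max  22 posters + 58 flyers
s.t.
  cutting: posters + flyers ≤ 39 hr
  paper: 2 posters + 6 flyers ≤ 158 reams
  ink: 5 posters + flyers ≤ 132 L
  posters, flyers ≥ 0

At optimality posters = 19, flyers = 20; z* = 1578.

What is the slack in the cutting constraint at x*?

0

cutting used = 1·19 + 1·20 = 39; slack = 39 − 39 = 0.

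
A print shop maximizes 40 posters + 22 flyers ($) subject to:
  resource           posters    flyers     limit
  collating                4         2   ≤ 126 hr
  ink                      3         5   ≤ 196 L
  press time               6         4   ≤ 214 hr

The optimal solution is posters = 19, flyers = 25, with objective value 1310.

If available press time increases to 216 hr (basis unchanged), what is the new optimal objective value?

Check each constraint at x*: collating 126/126 (tight); ink 182/196 (slack 14); press time 214/214 (tight).
Since ink is not tight, its dual is 0.
From A_Bᵀ y = c: 4·y_collating + 6·y_press time = 40; 2·y_collating + 4·y_press time = 22.
This yields shadow prices y_collating = 7, y_press time = 2.
Δz = y_press time·Δb = 2 × (2) = 4, so new z* = 1310 + 4 = 1314.

1314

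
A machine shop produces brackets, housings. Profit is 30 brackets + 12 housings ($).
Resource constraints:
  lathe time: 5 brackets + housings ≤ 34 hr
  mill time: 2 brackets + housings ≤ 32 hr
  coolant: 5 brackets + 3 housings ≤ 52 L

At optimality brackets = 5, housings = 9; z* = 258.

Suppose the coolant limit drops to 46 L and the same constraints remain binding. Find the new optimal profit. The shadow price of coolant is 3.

Δb = -6, so new z* = 258 + (3)·(-6) = 258 − 18 = 240.

240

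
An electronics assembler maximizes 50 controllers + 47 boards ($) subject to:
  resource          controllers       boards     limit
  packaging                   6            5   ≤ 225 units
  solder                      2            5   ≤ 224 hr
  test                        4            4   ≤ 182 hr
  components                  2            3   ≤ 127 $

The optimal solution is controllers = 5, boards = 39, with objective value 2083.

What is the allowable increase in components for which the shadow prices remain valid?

7.6

Binding constraints: packaging, components. The basis is B = [[6,5],[2,3]] with det 8.
Per unit increase in components, x* moves by d = (-0.625, 0.75).
The basis stays optimal until solder becomes binding; allowable increase = 7.6 $.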